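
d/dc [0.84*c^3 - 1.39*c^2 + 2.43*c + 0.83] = 2.52*c^2 - 2.78*c + 2.43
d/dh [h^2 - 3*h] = 2*h - 3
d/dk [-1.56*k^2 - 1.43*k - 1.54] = -3.12*k - 1.43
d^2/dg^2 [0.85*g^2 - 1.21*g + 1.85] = 1.70000000000000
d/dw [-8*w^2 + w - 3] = 1 - 16*w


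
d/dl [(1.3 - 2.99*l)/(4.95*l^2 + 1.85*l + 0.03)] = (14.8005*l^2 - 12.87*l - 2.4947)/(24.5025*l^4 + 18.315*l^3 + 3.7195*l^2 + 0.111*l + 0.0009)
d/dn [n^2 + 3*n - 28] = 2*n + 3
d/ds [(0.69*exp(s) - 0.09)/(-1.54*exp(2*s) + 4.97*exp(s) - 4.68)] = (1.0626*exp(2*s) - 0.2772*exp(s) - 2.7819)*exp(s)/(2.3716*exp(4*s) - 15.3076*exp(3*s) + 39.1153*exp(2*s) - 46.5192*exp(s) + 21.9024)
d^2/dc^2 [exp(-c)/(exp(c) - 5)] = ((exp(c) - 5)^2 + (exp(c) - 5)*exp(c) + 2*exp(2*c))*exp(-c)/(exp(c) - 5)^3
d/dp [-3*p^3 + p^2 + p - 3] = -9*p^2 + 2*p + 1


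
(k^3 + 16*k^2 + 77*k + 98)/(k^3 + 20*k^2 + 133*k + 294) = (k + 2)/(k + 6)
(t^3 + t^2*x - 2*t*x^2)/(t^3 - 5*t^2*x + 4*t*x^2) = (-t - 2*x)/(-t + 4*x)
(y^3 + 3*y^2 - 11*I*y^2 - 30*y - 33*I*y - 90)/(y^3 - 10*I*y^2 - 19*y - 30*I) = (y + 3)/(y + I)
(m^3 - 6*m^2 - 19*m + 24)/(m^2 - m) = m - 5 - 24/m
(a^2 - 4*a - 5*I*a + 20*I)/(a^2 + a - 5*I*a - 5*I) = (a - 4)/(a + 1)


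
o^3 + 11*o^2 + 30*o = o*(o + 5)*(o + 6)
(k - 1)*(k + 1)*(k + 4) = k^3 + 4*k^2 - k - 4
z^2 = z^2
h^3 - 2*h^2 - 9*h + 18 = (h - 3)*(h - 2)*(h + 3)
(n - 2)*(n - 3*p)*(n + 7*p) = n^3 + 4*n^2*p - 2*n^2 - 21*n*p^2 - 8*n*p + 42*p^2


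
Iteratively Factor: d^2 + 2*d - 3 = (d - 1)*(d + 3)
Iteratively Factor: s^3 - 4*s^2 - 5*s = (s + 1)*(s^2 - 5*s) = s*(s + 1)*(s - 5)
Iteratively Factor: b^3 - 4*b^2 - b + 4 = (b - 1)*(b^2 - 3*b - 4) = (b - 4)*(b - 1)*(b + 1)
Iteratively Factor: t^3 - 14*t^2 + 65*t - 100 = (t - 5)*(t^2 - 9*t + 20) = (t - 5)*(t - 4)*(t - 5)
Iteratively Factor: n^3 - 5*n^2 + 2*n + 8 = (n + 1)*(n^2 - 6*n + 8) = (n - 2)*(n + 1)*(n - 4)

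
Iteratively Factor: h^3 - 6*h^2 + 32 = (h - 4)*(h^2 - 2*h - 8) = (h - 4)^2*(h + 2)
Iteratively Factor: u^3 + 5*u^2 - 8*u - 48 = (u - 3)*(u^2 + 8*u + 16) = (u - 3)*(u + 4)*(u + 4)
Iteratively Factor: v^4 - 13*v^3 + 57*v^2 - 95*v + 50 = (v - 5)*(v^3 - 8*v^2 + 17*v - 10) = (v - 5)*(v - 1)*(v^2 - 7*v + 10) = (v - 5)*(v - 2)*(v - 1)*(v - 5)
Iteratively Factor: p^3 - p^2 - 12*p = (p + 3)*(p^2 - 4*p) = p*(p + 3)*(p - 4)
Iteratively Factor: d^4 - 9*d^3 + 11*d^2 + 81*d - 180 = (d - 3)*(d^3 - 6*d^2 - 7*d + 60) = (d - 5)*(d - 3)*(d^2 - d - 12) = (d - 5)*(d - 3)*(d + 3)*(d - 4)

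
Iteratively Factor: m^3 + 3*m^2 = (m + 3)*(m^2) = m*(m + 3)*(m)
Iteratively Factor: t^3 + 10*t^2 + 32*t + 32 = (t + 4)*(t^2 + 6*t + 8) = (t + 2)*(t + 4)*(t + 4)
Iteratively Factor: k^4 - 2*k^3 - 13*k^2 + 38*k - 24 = (k + 4)*(k^3 - 6*k^2 + 11*k - 6) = (k - 1)*(k + 4)*(k^2 - 5*k + 6) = (k - 2)*(k - 1)*(k + 4)*(k - 3)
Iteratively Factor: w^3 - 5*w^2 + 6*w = (w - 2)*(w^2 - 3*w) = w*(w - 2)*(w - 3)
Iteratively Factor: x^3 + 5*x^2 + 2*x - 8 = (x - 1)*(x^2 + 6*x + 8) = (x - 1)*(x + 2)*(x + 4)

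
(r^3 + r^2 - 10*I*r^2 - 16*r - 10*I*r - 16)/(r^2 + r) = r - 10*I - 16/r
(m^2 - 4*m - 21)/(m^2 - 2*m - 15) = (m - 7)/(m - 5)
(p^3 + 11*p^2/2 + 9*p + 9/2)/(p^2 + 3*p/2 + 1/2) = (2*p^2 + 9*p + 9)/(2*p + 1)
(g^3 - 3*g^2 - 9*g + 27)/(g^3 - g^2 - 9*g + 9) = (g - 3)/(g - 1)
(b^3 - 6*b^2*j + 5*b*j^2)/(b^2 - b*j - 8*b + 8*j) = b*(b - 5*j)/(b - 8)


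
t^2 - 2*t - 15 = (t - 5)*(t + 3)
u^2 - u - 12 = (u - 4)*(u + 3)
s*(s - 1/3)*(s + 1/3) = s^3 - s/9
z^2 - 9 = (z - 3)*(z + 3)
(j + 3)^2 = j^2 + 6*j + 9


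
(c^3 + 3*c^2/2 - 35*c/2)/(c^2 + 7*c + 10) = c*(2*c - 7)/(2*(c + 2))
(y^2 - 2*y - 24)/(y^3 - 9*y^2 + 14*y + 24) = (y + 4)/(y^2 - 3*y - 4)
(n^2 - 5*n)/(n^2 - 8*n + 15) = n/(n - 3)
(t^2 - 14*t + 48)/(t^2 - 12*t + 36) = (t - 8)/(t - 6)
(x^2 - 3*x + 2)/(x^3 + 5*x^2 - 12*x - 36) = (x^2 - 3*x + 2)/(x^3 + 5*x^2 - 12*x - 36)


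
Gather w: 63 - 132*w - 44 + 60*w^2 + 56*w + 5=60*w^2 - 76*w + 24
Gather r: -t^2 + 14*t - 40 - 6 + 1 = -t^2 + 14*t - 45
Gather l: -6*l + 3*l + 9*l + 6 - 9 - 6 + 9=6*l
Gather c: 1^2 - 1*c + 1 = 2 - c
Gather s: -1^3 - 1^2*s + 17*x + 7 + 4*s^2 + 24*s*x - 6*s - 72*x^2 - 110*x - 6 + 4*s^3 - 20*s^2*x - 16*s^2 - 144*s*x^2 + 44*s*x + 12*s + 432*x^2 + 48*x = 4*s^3 + s^2*(-20*x - 12) + s*(-144*x^2 + 68*x + 5) + 360*x^2 - 45*x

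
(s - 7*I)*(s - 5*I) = s^2 - 12*I*s - 35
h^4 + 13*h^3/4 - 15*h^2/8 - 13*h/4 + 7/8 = (h - 1)*(h - 1/4)*(h + 1)*(h + 7/2)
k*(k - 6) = k^2 - 6*k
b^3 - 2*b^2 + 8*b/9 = b*(b - 4/3)*(b - 2/3)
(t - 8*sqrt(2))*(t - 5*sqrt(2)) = t^2 - 13*sqrt(2)*t + 80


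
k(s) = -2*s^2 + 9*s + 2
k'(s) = 9 - 4*s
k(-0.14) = 0.70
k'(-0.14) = 9.56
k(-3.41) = -51.95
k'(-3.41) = 22.64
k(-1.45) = -15.26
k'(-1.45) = 14.80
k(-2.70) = -36.88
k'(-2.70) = 19.80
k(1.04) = 9.20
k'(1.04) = 4.84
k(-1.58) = -17.21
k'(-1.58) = 15.32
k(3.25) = 10.12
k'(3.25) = -4.00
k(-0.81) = -6.60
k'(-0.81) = 12.24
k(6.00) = -16.00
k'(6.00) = -15.00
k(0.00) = 2.00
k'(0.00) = 9.00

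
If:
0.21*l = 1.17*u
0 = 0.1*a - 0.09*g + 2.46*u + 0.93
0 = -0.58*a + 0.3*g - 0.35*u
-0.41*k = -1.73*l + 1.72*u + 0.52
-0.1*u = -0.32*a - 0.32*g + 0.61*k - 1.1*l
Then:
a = -3.77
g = -7.88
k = -11.18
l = -2.86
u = -0.51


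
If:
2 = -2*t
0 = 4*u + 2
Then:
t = -1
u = -1/2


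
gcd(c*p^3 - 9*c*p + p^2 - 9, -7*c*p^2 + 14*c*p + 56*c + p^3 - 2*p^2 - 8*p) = 1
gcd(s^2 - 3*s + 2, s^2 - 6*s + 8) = s - 2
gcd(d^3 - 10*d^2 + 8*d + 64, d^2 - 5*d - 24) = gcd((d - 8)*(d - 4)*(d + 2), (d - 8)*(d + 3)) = d - 8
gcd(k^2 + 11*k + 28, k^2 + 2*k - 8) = k + 4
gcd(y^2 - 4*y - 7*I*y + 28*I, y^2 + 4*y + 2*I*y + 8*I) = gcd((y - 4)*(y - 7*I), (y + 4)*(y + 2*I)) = 1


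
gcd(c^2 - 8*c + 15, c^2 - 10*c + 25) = c - 5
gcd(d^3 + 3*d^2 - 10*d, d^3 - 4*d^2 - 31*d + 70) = d^2 + 3*d - 10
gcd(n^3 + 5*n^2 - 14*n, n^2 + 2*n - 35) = n + 7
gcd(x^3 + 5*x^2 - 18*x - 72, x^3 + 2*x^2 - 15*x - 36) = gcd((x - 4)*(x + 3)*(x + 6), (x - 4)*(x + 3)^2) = x^2 - x - 12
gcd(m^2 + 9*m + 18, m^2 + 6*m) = m + 6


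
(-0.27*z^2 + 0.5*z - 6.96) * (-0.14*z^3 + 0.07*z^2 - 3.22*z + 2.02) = 0.0378*z^5 - 0.0889*z^4 + 1.8788*z^3 - 2.6426*z^2 + 23.4212*z - 14.0592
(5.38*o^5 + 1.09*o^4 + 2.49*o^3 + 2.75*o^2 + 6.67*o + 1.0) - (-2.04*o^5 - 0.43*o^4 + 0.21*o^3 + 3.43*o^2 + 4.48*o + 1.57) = 7.42*o^5 + 1.52*o^4 + 2.28*o^3 - 0.68*o^2 + 2.19*o - 0.57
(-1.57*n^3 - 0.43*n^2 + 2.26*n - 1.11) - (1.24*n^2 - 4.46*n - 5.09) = -1.57*n^3 - 1.67*n^2 + 6.72*n + 3.98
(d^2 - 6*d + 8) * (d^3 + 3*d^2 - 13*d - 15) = d^5 - 3*d^4 - 23*d^3 + 87*d^2 - 14*d - 120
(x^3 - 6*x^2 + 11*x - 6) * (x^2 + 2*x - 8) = x^5 - 4*x^4 - 9*x^3 + 64*x^2 - 100*x + 48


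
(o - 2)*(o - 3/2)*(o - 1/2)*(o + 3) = o^4 - o^3 - 29*o^2/4 + 51*o/4 - 9/2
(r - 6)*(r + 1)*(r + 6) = r^3 + r^2 - 36*r - 36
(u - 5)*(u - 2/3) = u^2 - 17*u/3 + 10/3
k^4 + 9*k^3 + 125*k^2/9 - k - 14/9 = (k - 1/3)*(k + 1/3)*(k + 2)*(k + 7)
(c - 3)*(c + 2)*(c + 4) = c^3 + 3*c^2 - 10*c - 24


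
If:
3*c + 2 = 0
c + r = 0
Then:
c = -2/3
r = 2/3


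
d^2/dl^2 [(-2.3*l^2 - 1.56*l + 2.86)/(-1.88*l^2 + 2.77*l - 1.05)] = (34.982288*l^3 - 87.891504*l^2 + 70.885776*l - 18.451688)/(6.644672*l^6 - 29.370864*l^5 + 54.408516*l^4 - 54.061813*l^3 + 30.387735*l^2 - 9.161775*l + 1.157625)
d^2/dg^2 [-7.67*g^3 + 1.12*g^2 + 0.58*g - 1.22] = 2.24 - 46.02*g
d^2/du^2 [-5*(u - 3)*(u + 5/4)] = -10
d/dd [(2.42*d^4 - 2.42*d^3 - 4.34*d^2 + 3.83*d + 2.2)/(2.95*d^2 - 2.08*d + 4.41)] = (14.278*d^5 - 22.2398*d^4 + 52.756*d^3 - 34.2879*d^2 - 51.2588*d + 21.4663)/(8.7025*d^4 - 12.272*d^3 + 30.3454*d^2 - 18.3456*d + 19.4481)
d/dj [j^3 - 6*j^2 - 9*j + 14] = 3*j^2 - 12*j - 9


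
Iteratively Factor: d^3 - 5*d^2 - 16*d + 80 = (d - 5)*(d^2 - 16) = (d - 5)*(d - 4)*(d + 4)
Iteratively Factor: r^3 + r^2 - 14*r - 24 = (r + 3)*(r^2 - 2*r - 8) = (r - 4)*(r + 3)*(r + 2)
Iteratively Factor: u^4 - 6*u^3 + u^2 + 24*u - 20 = (u - 2)*(u^3 - 4*u^2 - 7*u + 10) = (u - 2)*(u - 1)*(u^2 - 3*u - 10) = (u - 2)*(u - 1)*(u + 2)*(u - 5)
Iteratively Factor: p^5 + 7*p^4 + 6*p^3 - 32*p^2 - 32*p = (p + 4)*(p^4 + 3*p^3 - 6*p^2 - 8*p) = p*(p + 4)*(p^3 + 3*p^2 - 6*p - 8) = p*(p + 1)*(p + 4)*(p^2 + 2*p - 8) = p*(p - 2)*(p + 1)*(p + 4)*(p + 4)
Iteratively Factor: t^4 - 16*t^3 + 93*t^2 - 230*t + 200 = (t - 5)*(t^3 - 11*t^2 + 38*t - 40) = (t - 5)*(t - 4)*(t^2 - 7*t + 10) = (t - 5)^2*(t - 4)*(t - 2)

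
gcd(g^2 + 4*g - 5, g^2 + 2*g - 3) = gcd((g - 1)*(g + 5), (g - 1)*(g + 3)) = g - 1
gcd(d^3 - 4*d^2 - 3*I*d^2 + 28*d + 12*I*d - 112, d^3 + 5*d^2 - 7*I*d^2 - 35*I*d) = d - 7*I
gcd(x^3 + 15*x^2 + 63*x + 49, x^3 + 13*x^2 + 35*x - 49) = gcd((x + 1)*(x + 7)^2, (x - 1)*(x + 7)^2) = x^2 + 14*x + 49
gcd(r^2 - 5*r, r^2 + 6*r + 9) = 1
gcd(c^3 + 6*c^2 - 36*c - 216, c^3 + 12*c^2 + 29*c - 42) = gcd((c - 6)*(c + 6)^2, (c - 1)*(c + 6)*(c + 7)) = c + 6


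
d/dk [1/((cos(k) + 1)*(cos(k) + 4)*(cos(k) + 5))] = (-3*sin(k)^2 + 20*cos(k) + 32)*sin(k)/((cos(k) + 1)^2*(cos(k) + 4)^2*(cos(k) + 5)^2)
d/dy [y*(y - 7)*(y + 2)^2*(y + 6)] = 5*y^4 + 12*y^3 - 126*y^2 - 344*y - 168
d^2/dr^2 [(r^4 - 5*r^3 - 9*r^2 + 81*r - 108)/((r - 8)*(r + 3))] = 2*(r^6 - 15*r^5 + 3*r^4 + 751*r^3 + 684*r^2 - 1188*r - 20196)/(r^6 - 15*r^5 + 3*r^4 + 595*r^3 - 72*r^2 - 8640*r - 13824)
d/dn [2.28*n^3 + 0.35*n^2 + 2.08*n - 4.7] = 6.84*n^2 + 0.7*n + 2.08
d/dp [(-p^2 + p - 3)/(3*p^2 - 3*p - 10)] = 19*(2*p - 1)/(-3*p^2 + 3*p + 10)^2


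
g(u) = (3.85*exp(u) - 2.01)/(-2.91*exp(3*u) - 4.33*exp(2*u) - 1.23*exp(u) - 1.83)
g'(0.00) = -0.05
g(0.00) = -0.18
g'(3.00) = 0.01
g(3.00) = 0.00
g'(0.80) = 0.13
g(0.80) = -0.11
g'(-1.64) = -0.49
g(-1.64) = 0.56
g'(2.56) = 0.01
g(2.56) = -0.01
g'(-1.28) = -0.59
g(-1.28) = 0.37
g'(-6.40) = -0.00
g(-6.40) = 1.09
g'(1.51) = 0.07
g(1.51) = -0.04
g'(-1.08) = -0.61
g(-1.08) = 0.25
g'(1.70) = 0.05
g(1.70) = -0.03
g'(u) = (3.85*exp(u) - 2.01)*(8.73*exp(3*u) + 8.66*exp(2*u) + 1.23*exp(u))/(-2.91*exp(3*u) - 4.33*exp(2*u) - 1.23*exp(u) - 1.83)^2 + 3.85*exp(u)/(-2.91*exp(3*u) - 4.33*exp(2*u) - 1.23*exp(u) - 1.83)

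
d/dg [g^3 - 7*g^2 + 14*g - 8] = 3*g^2 - 14*g + 14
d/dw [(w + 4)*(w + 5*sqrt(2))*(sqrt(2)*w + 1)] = 3*sqrt(2)*w^2 + 8*sqrt(2)*w + 22*w + 5*sqrt(2) + 44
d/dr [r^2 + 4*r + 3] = 2*r + 4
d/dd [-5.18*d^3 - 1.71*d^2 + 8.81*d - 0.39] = -15.54*d^2 - 3.42*d + 8.81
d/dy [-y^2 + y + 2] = 1 - 2*y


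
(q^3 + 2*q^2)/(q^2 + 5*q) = q*(q + 2)/(q + 5)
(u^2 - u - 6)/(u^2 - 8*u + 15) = (u + 2)/(u - 5)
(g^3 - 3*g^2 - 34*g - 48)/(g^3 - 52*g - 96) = (g + 3)/(g + 6)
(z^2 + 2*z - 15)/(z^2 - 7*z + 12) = (z + 5)/(z - 4)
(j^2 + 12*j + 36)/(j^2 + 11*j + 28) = (j^2 + 12*j + 36)/(j^2 + 11*j + 28)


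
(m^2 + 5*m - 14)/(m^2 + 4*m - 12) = (m + 7)/(m + 6)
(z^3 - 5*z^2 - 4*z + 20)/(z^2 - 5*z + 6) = (z^2 - 3*z - 10)/(z - 3)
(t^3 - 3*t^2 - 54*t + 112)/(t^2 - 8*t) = t + 5 - 14/t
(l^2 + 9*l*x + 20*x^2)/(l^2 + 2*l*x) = (l^2 + 9*l*x + 20*x^2)/(l*(l + 2*x))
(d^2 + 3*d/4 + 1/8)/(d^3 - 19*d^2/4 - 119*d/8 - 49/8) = (4*d + 1)/(4*d^2 - 21*d - 49)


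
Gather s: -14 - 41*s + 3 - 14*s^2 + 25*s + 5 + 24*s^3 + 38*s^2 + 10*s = 24*s^3 + 24*s^2 - 6*s - 6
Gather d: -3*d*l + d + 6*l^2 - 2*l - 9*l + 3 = d*(1 - 3*l) + 6*l^2 - 11*l + 3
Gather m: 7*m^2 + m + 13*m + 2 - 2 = 7*m^2 + 14*m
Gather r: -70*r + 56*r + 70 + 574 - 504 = 140 - 14*r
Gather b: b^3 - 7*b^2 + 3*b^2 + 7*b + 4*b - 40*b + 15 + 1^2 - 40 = b^3 - 4*b^2 - 29*b - 24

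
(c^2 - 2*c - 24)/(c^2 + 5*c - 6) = (c^2 - 2*c - 24)/(c^2 + 5*c - 6)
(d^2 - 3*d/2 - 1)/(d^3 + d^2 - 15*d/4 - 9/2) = 2*(2*d + 1)/(4*d^2 + 12*d + 9)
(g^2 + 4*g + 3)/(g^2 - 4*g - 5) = (g + 3)/(g - 5)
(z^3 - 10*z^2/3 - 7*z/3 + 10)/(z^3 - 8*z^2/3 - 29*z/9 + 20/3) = 3*(z - 2)/(3*z - 4)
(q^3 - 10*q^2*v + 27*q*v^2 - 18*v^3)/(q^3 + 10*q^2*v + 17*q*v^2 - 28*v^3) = (q^2 - 9*q*v + 18*v^2)/(q^2 + 11*q*v + 28*v^2)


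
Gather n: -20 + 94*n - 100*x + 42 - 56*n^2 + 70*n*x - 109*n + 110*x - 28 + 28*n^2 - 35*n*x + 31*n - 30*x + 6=-28*n^2 + n*(35*x + 16) - 20*x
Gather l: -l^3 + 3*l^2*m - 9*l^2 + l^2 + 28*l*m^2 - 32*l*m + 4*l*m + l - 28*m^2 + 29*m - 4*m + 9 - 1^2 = -l^3 + l^2*(3*m - 8) + l*(28*m^2 - 28*m + 1) - 28*m^2 + 25*m + 8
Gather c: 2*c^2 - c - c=2*c^2 - 2*c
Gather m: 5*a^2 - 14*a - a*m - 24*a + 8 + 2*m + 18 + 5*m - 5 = 5*a^2 - 38*a + m*(7 - a) + 21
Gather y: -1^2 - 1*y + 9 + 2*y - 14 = y - 6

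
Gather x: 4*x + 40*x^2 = 40*x^2 + 4*x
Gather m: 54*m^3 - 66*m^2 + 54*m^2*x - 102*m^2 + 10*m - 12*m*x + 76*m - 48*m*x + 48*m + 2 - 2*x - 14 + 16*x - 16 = 54*m^3 + m^2*(54*x - 168) + m*(134 - 60*x) + 14*x - 28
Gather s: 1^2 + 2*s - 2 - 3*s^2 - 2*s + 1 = -3*s^2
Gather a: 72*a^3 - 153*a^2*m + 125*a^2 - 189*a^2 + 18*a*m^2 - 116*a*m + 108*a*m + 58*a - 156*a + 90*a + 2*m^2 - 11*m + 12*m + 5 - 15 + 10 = 72*a^3 + a^2*(-153*m - 64) + a*(18*m^2 - 8*m - 8) + 2*m^2 + m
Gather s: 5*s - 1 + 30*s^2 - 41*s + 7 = 30*s^2 - 36*s + 6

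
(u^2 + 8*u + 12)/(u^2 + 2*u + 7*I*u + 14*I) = (u + 6)/(u + 7*I)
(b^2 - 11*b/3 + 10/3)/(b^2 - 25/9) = 3*(b - 2)/(3*b + 5)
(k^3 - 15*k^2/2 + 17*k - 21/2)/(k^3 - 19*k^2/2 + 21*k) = (k^2 - 4*k + 3)/(k*(k - 6))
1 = 1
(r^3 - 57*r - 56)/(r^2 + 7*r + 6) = (r^2 - r - 56)/(r + 6)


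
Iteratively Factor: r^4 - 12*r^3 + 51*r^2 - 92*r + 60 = (r - 3)*(r^3 - 9*r^2 + 24*r - 20) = (r - 3)*(r - 2)*(r^2 - 7*r + 10) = (r - 5)*(r - 3)*(r - 2)*(r - 2)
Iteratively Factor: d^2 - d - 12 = (d - 4)*(d + 3)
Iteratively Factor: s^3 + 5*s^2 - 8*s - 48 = (s - 3)*(s^2 + 8*s + 16) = (s - 3)*(s + 4)*(s + 4)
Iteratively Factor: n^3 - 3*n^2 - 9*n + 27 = (n - 3)*(n^2 - 9) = (n - 3)^2*(n + 3)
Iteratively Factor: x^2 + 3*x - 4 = (x - 1)*(x + 4)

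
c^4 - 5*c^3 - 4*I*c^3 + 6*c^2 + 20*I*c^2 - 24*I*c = c*(c - 3)*(c - 2)*(c - 4*I)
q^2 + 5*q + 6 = (q + 2)*(q + 3)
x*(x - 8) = x^2 - 8*x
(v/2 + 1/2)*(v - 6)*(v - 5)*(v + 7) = v^4/2 - 3*v^3/2 - 51*v^2/2 + 163*v/2 + 105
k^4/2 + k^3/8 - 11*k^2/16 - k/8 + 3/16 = (k/2 + 1/2)*(k - 1)*(k - 1/2)*(k + 3/4)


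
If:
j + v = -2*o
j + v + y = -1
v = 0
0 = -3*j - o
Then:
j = 0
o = 0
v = 0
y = -1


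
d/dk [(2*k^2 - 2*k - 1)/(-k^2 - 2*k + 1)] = 2*(-3*k^2 + k - 2)/(k^4 + 4*k^3 + 2*k^2 - 4*k + 1)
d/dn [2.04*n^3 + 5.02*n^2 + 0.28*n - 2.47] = 6.12*n^2 + 10.04*n + 0.28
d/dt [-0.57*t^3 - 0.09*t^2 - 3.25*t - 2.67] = -1.71*t^2 - 0.18*t - 3.25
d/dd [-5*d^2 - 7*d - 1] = -10*d - 7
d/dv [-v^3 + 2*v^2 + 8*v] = -3*v^2 + 4*v + 8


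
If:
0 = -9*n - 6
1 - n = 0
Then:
No Solution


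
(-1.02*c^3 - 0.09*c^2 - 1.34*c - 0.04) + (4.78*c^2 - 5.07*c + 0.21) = -1.02*c^3 + 4.69*c^2 - 6.41*c + 0.17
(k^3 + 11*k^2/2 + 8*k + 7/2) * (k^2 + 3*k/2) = k^5 + 7*k^4 + 65*k^3/4 + 31*k^2/2 + 21*k/4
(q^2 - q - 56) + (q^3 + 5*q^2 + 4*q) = q^3 + 6*q^2 + 3*q - 56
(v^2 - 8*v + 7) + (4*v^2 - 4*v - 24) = 5*v^2 - 12*v - 17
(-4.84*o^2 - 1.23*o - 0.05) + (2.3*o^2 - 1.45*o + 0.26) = -2.54*o^2 - 2.68*o + 0.21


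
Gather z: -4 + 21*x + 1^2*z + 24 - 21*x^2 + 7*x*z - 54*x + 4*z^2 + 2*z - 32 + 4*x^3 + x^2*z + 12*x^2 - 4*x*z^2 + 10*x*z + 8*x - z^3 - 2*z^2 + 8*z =4*x^3 - 9*x^2 - 25*x - z^3 + z^2*(2 - 4*x) + z*(x^2 + 17*x + 11) - 12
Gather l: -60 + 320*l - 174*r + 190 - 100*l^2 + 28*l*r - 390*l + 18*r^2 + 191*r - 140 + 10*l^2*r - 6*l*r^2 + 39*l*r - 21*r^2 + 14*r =l^2*(10*r - 100) + l*(-6*r^2 + 67*r - 70) - 3*r^2 + 31*r - 10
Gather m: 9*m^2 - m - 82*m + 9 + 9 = 9*m^2 - 83*m + 18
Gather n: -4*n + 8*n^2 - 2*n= 8*n^2 - 6*n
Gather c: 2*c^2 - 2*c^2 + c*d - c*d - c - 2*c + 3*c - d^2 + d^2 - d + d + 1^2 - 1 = 0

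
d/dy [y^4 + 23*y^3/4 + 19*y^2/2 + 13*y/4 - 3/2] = 4*y^3 + 69*y^2/4 + 19*y + 13/4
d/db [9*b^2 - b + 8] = 18*b - 1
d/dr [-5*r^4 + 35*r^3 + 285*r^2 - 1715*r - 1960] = -20*r^3 + 105*r^2 + 570*r - 1715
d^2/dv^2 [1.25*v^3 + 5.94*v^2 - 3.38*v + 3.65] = 7.5*v + 11.88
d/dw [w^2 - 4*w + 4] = 2*w - 4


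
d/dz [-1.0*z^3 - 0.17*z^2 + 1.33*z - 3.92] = -3.0*z^2 - 0.34*z + 1.33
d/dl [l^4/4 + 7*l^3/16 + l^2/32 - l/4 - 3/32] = l^3 + 21*l^2/16 + l/16 - 1/4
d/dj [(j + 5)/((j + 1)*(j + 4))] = (-j^2 - 10*j - 21)/(j^4 + 10*j^3 + 33*j^2 + 40*j + 16)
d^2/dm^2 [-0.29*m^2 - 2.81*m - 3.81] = -0.580000000000000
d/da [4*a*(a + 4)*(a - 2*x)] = 12*a^2 - 16*a*x + 32*a - 32*x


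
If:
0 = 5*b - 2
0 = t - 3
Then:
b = 2/5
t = 3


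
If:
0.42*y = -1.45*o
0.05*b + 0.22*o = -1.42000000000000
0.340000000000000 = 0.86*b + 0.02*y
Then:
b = -0.12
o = -6.43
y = 22.19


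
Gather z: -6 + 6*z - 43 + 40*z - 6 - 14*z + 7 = 32*z - 48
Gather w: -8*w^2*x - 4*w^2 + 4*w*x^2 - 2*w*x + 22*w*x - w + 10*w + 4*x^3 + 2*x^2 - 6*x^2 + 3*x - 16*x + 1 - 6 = w^2*(-8*x - 4) + w*(4*x^2 + 20*x + 9) + 4*x^3 - 4*x^2 - 13*x - 5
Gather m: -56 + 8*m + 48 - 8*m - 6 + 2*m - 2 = 2*m - 16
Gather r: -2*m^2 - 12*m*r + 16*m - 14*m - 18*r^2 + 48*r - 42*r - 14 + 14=-2*m^2 + 2*m - 18*r^2 + r*(6 - 12*m)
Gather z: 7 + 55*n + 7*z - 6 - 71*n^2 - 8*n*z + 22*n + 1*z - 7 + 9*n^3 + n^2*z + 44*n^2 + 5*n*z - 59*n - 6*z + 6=9*n^3 - 27*n^2 + 18*n + z*(n^2 - 3*n + 2)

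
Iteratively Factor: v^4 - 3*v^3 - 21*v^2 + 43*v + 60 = (v + 4)*(v^3 - 7*v^2 + 7*v + 15) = (v - 5)*(v + 4)*(v^2 - 2*v - 3) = (v - 5)*(v + 1)*(v + 4)*(v - 3)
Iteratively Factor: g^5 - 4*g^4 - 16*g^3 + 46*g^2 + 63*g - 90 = (g - 3)*(g^4 - g^3 - 19*g^2 - 11*g + 30) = (g - 5)*(g - 3)*(g^3 + 4*g^2 + g - 6) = (g - 5)*(g - 3)*(g + 3)*(g^2 + g - 2) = (g - 5)*(g - 3)*(g + 2)*(g + 3)*(g - 1)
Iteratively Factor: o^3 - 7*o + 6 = (o + 3)*(o^2 - 3*o + 2) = (o - 2)*(o + 3)*(o - 1)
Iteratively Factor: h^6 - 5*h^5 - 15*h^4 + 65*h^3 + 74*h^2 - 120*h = (h - 1)*(h^5 - 4*h^4 - 19*h^3 + 46*h^2 + 120*h) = h*(h - 1)*(h^4 - 4*h^3 - 19*h^2 + 46*h + 120) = h*(h - 4)*(h - 1)*(h^3 - 19*h - 30) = h*(h - 4)*(h - 1)*(h + 2)*(h^2 - 2*h - 15) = h*(h - 5)*(h - 4)*(h - 1)*(h + 2)*(h + 3)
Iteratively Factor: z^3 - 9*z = (z)*(z^2 - 9) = z*(z - 3)*(z + 3)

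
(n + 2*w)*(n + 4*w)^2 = n^3 + 10*n^2*w + 32*n*w^2 + 32*w^3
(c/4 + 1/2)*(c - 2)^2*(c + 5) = c^4/4 + 3*c^3/4 - 7*c^2/2 - 3*c + 10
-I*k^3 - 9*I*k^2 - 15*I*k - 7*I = (k + 1)*(k + 7)*(-I*k - I)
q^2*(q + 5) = q^3 + 5*q^2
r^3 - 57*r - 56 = (r - 8)*(r + 1)*(r + 7)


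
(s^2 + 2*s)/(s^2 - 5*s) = (s + 2)/(s - 5)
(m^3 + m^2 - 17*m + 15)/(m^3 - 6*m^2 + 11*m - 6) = (m + 5)/(m - 2)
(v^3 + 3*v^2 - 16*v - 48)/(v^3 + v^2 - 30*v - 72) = (v - 4)/(v - 6)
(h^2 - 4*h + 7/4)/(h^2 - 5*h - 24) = (-h^2 + 4*h - 7/4)/(-h^2 + 5*h + 24)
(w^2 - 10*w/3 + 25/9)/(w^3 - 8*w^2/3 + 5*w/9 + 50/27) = 3/(3*w + 2)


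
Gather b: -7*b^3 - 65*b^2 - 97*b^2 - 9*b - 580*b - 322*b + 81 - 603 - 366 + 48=-7*b^3 - 162*b^2 - 911*b - 840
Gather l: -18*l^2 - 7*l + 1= -18*l^2 - 7*l + 1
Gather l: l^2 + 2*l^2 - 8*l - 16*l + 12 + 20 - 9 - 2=3*l^2 - 24*l + 21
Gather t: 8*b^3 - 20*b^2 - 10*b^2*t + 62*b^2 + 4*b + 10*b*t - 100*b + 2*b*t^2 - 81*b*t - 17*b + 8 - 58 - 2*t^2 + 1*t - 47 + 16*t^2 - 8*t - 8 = 8*b^3 + 42*b^2 - 113*b + t^2*(2*b + 14) + t*(-10*b^2 - 71*b - 7) - 105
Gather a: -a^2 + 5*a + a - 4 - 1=-a^2 + 6*a - 5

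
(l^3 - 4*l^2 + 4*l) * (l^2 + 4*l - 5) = l^5 - 17*l^3 + 36*l^2 - 20*l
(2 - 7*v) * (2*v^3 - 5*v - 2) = -14*v^4 + 4*v^3 + 35*v^2 + 4*v - 4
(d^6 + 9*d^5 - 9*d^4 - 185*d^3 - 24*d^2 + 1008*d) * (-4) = -4*d^6 - 36*d^5 + 36*d^4 + 740*d^3 + 96*d^2 - 4032*d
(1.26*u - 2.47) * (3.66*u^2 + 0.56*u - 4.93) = 4.6116*u^3 - 8.3346*u^2 - 7.595*u + 12.1771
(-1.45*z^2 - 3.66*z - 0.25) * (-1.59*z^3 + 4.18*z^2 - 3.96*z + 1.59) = 2.3055*z^5 - 0.241599999999998*z^4 - 9.1593*z^3 + 11.1431*z^2 - 4.8294*z - 0.3975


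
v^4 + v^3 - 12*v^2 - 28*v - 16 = (v - 4)*(v + 1)*(v + 2)^2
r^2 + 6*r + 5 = (r + 1)*(r + 5)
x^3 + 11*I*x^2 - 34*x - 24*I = (x + I)*(x + 4*I)*(x + 6*I)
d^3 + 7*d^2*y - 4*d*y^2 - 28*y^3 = (d - 2*y)*(d + 2*y)*(d + 7*y)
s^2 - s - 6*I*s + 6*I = (s - 1)*(s - 6*I)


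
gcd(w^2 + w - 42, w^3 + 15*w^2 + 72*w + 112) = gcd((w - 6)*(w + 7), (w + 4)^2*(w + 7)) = w + 7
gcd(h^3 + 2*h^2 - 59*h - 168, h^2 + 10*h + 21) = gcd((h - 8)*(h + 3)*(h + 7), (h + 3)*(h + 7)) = h^2 + 10*h + 21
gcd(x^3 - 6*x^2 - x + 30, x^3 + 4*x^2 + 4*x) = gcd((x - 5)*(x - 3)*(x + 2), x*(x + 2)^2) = x + 2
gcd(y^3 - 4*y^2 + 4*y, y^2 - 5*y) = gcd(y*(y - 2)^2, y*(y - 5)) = y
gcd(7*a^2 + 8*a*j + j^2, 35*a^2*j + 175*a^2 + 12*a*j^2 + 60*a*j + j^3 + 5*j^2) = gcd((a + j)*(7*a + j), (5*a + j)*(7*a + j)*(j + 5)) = 7*a + j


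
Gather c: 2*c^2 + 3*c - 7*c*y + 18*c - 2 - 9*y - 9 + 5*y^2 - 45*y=2*c^2 + c*(21 - 7*y) + 5*y^2 - 54*y - 11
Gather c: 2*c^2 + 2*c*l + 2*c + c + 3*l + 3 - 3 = 2*c^2 + c*(2*l + 3) + 3*l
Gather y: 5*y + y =6*y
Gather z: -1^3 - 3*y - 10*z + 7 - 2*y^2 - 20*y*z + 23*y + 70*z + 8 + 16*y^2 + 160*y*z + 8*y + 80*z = 14*y^2 + 28*y + z*(140*y + 140) + 14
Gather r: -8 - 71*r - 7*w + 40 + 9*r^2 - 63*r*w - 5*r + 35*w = 9*r^2 + r*(-63*w - 76) + 28*w + 32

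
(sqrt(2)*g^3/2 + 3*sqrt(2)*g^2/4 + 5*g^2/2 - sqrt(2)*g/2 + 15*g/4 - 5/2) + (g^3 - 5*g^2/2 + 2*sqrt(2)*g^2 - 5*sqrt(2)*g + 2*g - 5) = sqrt(2)*g^3/2 + g^3 + 11*sqrt(2)*g^2/4 - 11*sqrt(2)*g/2 + 23*g/4 - 15/2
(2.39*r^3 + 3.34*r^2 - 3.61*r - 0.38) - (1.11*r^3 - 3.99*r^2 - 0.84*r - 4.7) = 1.28*r^3 + 7.33*r^2 - 2.77*r + 4.32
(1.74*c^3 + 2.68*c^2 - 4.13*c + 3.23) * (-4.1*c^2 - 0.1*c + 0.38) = -7.134*c^5 - 11.162*c^4 + 17.3262*c^3 - 11.8116*c^2 - 1.8924*c + 1.2274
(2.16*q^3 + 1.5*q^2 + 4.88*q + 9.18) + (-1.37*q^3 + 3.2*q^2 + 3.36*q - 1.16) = 0.79*q^3 + 4.7*q^2 + 8.24*q + 8.02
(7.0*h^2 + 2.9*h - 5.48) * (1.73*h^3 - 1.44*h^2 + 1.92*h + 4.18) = 12.11*h^5 - 5.063*h^4 - 0.216400000000002*h^3 + 42.7192*h^2 + 1.6004*h - 22.9064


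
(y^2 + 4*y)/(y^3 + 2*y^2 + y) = (y + 4)/(y^2 + 2*y + 1)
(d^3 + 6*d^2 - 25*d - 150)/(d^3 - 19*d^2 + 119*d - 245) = (d^2 + 11*d + 30)/(d^2 - 14*d + 49)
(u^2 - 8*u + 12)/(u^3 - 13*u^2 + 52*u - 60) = 1/(u - 5)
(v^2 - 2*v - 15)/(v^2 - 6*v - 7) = (-v^2 + 2*v + 15)/(-v^2 + 6*v + 7)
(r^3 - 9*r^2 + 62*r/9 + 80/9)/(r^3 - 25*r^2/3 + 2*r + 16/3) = (r - 5/3)/(r - 1)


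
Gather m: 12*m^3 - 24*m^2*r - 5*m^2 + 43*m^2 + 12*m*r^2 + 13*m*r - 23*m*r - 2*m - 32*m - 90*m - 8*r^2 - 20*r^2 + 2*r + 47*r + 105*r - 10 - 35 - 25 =12*m^3 + m^2*(38 - 24*r) + m*(12*r^2 - 10*r - 124) - 28*r^2 + 154*r - 70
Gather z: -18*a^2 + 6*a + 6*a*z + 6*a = -18*a^2 + 6*a*z + 12*a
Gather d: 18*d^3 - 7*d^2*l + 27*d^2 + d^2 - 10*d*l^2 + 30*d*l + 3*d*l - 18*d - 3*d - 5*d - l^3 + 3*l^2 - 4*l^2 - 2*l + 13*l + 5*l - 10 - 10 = 18*d^3 + d^2*(28 - 7*l) + d*(-10*l^2 + 33*l - 26) - l^3 - l^2 + 16*l - 20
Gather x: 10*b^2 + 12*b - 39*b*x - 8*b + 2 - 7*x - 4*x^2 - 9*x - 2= 10*b^2 + 4*b - 4*x^2 + x*(-39*b - 16)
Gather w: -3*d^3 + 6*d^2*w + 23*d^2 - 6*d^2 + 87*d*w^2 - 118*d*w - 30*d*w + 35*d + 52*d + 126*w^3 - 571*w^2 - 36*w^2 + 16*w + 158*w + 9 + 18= -3*d^3 + 17*d^2 + 87*d + 126*w^3 + w^2*(87*d - 607) + w*(6*d^2 - 148*d + 174) + 27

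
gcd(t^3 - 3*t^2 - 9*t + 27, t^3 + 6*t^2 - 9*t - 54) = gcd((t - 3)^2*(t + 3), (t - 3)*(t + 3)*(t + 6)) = t^2 - 9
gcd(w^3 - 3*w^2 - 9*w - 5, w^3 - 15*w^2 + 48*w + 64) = w + 1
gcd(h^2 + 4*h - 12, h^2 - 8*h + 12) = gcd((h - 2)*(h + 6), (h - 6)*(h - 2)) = h - 2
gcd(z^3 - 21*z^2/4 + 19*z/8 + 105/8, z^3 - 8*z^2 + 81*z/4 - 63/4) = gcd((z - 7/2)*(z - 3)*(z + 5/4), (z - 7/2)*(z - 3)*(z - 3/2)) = z^2 - 13*z/2 + 21/2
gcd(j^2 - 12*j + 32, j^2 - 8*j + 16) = j - 4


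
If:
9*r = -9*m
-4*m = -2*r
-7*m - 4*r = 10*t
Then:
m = 0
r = 0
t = 0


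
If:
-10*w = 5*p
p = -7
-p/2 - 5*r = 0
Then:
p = -7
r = 7/10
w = 7/2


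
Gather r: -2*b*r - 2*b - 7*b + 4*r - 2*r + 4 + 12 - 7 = -9*b + r*(2 - 2*b) + 9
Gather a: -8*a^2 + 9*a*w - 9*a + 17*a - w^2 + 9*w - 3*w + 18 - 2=-8*a^2 + a*(9*w + 8) - w^2 + 6*w + 16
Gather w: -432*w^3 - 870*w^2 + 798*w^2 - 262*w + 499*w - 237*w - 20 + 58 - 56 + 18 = -432*w^3 - 72*w^2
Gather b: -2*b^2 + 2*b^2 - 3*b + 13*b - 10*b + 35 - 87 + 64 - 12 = 0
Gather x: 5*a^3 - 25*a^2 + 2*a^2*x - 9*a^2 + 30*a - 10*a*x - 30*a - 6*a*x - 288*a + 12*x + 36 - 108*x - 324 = 5*a^3 - 34*a^2 - 288*a + x*(2*a^2 - 16*a - 96) - 288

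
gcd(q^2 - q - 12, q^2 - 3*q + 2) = 1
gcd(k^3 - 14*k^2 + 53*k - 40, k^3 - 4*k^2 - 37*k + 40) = k^2 - 9*k + 8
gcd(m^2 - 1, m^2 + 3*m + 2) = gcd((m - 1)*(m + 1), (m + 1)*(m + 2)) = m + 1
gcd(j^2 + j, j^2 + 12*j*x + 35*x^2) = 1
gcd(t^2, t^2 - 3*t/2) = t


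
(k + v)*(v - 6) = k*v - 6*k + v^2 - 6*v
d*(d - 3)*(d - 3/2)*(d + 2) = d^4 - 5*d^3/2 - 9*d^2/2 + 9*d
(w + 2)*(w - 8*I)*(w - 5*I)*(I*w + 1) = I*w^4 + 14*w^3 + 2*I*w^3 + 28*w^2 - 53*I*w^2 - 40*w - 106*I*w - 80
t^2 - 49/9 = (t - 7/3)*(t + 7/3)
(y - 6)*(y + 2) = y^2 - 4*y - 12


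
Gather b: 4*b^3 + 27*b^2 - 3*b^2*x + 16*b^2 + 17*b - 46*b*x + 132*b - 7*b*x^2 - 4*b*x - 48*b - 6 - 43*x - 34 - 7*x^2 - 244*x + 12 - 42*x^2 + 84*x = 4*b^3 + b^2*(43 - 3*x) + b*(-7*x^2 - 50*x + 101) - 49*x^2 - 203*x - 28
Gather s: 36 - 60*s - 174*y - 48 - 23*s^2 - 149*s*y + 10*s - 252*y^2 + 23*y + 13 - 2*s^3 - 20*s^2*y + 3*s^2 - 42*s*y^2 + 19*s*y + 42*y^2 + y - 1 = -2*s^3 + s^2*(-20*y - 20) + s*(-42*y^2 - 130*y - 50) - 210*y^2 - 150*y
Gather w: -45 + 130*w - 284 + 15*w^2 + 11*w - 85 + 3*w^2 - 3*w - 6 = 18*w^2 + 138*w - 420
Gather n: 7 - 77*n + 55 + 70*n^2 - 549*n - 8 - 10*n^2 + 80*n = 60*n^2 - 546*n + 54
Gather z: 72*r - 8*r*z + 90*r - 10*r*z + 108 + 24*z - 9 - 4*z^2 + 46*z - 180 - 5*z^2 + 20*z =162*r - 9*z^2 + z*(90 - 18*r) - 81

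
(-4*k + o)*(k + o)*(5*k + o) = -20*k^3 - 19*k^2*o + 2*k*o^2 + o^3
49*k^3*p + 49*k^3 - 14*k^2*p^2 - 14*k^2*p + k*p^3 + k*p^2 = (-7*k + p)^2*(k*p + k)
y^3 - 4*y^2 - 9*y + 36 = (y - 4)*(y - 3)*(y + 3)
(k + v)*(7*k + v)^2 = 49*k^3 + 63*k^2*v + 15*k*v^2 + v^3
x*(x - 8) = x^2 - 8*x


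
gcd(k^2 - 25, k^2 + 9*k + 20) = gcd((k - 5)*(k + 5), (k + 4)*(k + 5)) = k + 5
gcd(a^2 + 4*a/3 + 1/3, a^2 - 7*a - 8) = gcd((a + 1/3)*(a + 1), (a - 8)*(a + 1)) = a + 1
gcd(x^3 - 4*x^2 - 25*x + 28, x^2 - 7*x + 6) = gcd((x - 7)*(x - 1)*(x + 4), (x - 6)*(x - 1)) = x - 1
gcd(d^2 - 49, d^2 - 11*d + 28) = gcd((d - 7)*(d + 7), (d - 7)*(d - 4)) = d - 7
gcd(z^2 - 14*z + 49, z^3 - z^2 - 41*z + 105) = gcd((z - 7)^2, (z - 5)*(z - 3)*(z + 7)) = 1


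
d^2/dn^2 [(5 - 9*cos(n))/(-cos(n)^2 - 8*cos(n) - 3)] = 2*(-81*(1 - cos(2*n))^2*cos(n) + 92*(1 - cos(2*n))^2 - 1494*cos(n) + 1260*cos(2*n) + 228*cos(3*n) + 18*cos(5*n) - 3276)/(16*cos(n) + cos(2*n) + 7)^3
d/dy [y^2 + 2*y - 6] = 2*y + 2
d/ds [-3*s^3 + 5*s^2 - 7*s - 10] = -9*s^2 + 10*s - 7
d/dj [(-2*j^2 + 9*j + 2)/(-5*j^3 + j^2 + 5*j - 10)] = (-10*j^4 + 90*j^3 + 11*j^2 + 36*j - 100)/(25*j^6 - 10*j^5 - 49*j^4 + 110*j^3 + 5*j^2 - 100*j + 100)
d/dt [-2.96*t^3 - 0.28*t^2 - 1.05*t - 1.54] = -8.88*t^2 - 0.56*t - 1.05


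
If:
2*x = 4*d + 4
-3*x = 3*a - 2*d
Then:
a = -2*x/3 - 2/3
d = x/2 - 1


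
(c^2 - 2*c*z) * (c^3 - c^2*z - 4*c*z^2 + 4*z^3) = c^5 - 3*c^4*z - 2*c^3*z^2 + 12*c^2*z^3 - 8*c*z^4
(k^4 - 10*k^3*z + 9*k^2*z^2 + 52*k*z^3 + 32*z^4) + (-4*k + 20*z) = k^4 - 10*k^3*z + 9*k^2*z^2 + 52*k*z^3 - 4*k + 32*z^4 + 20*z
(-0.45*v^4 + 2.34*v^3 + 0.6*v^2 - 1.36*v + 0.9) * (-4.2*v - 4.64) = 1.89*v^5 - 7.74*v^4 - 13.3776*v^3 + 2.928*v^2 + 2.5304*v - 4.176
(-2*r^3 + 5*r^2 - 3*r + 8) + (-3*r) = -2*r^3 + 5*r^2 - 6*r + 8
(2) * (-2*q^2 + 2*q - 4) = -4*q^2 + 4*q - 8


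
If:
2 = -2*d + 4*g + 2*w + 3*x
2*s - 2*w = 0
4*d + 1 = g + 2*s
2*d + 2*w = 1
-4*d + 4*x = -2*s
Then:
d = 1/14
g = 3/7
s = 3/7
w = 3/7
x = -1/7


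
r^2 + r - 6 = (r - 2)*(r + 3)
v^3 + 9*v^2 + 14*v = v*(v + 2)*(v + 7)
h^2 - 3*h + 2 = (h - 2)*(h - 1)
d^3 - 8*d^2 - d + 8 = (d - 8)*(d - 1)*(d + 1)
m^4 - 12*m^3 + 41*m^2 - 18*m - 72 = (m - 6)*(m - 4)*(m - 3)*(m + 1)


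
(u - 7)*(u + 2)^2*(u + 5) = u^4 + 2*u^3 - 39*u^2 - 148*u - 140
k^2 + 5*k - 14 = (k - 2)*(k + 7)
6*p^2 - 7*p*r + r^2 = (-6*p + r)*(-p + r)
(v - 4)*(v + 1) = v^2 - 3*v - 4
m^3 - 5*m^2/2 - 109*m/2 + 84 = (m - 8)*(m - 3/2)*(m + 7)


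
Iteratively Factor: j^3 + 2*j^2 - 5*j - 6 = (j - 2)*(j^2 + 4*j + 3) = (j - 2)*(j + 3)*(j + 1)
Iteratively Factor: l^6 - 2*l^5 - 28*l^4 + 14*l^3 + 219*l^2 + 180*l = (l + 3)*(l^5 - 5*l^4 - 13*l^3 + 53*l^2 + 60*l) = l*(l + 3)*(l^4 - 5*l^3 - 13*l^2 + 53*l + 60) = l*(l + 3)^2*(l^3 - 8*l^2 + 11*l + 20) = l*(l - 4)*(l + 3)^2*(l^2 - 4*l - 5) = l*(l - 4)*(l + 1)*(l + 3)^2*(l - 5)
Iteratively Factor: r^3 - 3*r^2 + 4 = (r - 2)*(r^2 - r - 2) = (r - 2)^2*(r + 1)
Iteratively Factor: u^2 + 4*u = (u + 4)*(u)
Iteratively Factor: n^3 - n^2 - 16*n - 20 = (n - 5)*(n^2 + 4*n + 4) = (n - 5)*(n + 2)*(n + 2)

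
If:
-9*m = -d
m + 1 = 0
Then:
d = -9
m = -1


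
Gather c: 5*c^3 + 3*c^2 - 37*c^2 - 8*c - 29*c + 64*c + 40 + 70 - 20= 5*c^3 - 34*c^2 + 27*c + 90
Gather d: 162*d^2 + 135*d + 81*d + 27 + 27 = 162*d^2 + 216*d + 54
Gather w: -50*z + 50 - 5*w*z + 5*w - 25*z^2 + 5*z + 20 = w*(5 - 5*z) - 25*z^2 - 45*z + 70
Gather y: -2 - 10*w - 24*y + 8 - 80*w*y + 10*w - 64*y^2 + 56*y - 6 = -64*y^2 + y*(32 - 80*w)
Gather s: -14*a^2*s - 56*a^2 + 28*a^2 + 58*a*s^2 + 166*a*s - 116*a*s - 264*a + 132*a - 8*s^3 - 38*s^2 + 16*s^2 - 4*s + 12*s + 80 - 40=-28*a^2 - 132*a - 8*s^3 + s^2*(58*a - 22) + s*(-14*a^2 + 50*a + 8) + 40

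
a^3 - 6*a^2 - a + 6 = (a - 6)*(a - 1)*(a + 1)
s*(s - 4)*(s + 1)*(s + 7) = s^4 + 4*s^3 - 25*s^2 - 28*s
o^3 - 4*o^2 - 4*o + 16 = (o - 4)*(o - 2)*(o + 2)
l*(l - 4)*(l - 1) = l^3 - 5*l^2 + 4*l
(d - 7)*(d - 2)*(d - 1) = d^3 - 10*d^2 + 23*d - 14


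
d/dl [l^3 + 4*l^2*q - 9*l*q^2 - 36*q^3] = 3*l^2 + 8*l*q - 9*q^2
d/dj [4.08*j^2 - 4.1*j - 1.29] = 8.16*j - 4.1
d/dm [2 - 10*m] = -10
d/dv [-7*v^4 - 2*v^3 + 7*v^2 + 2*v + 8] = -28*v^3 - 6*v^2 + 14*v + 2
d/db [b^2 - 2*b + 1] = 2*b - 2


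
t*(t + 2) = t^2 + 2*t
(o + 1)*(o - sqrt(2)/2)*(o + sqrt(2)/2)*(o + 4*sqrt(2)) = o^4 + o^3 + 4*sqrt(2)*o^3 - o^2/2 + 4*sqrt(2)*o^2 - 2*sqrt(2)*o - o/2 - 2*sqrt(2)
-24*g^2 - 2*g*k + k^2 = (-6*g + k)*(4*g + k)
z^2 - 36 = (z - 6)*(z + 6)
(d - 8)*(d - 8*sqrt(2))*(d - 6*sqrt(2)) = d^3 - 14*sqrt(2)*d^2 - 8*d^2 + 96*d + 112*sqrt(2)*d - 768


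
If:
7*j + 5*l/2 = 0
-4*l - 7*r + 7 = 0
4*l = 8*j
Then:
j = 0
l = 0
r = 1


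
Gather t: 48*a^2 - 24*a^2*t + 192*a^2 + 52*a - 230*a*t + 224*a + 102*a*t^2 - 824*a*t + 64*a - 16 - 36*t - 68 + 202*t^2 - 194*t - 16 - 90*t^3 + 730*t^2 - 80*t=240*a^2 + 340*a - 90*t^3 + t^2*(102*a + 932) + t*(-24*a^2 - 1054*a - 310) - 100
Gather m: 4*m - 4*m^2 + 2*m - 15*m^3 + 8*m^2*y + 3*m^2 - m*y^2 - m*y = -15*m^3 + m^2*(8*y - 1) + m*(-y^2 - y + 6)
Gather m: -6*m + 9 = 9 - 6*m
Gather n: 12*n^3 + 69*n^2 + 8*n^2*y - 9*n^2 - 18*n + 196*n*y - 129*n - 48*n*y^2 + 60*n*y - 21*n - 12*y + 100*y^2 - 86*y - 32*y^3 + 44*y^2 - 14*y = 12*n^3 + n^2*(8*y + 60) + n*(-48*y^2 + 256*y - 168) - 32*y^3 + 144*y^2 - 112*y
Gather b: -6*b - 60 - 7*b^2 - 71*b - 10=-7*b^2 - 77*b - 70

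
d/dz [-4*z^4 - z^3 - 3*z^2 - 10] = z*(-16*z^2 - 3*z - 6)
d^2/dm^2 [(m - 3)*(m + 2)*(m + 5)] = 6*m + 8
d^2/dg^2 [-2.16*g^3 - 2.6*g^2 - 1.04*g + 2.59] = -12.96*g - 5.2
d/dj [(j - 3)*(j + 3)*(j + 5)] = 3*j^2 + 10*j - 9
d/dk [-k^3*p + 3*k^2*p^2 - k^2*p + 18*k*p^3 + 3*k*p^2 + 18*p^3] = p*(-3*k^2 + 6*k*p - 2*k + 18*p^2 + 3*p)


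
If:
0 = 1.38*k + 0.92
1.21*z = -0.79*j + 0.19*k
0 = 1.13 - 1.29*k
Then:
No Solution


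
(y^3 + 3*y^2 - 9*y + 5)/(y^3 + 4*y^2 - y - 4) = (y^2 + 4*y - 5)/(y^2 + 5*y + 4)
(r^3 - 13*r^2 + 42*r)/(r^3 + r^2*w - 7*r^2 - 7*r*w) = (r - 6)/(r + w)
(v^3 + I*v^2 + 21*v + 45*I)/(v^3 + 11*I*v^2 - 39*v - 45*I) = (v - 5*I)/(v + 5*I)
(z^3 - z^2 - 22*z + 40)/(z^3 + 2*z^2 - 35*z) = (z^3 - z^2 - 22*z + 40)/(z*(z^2 + 2*z - 35))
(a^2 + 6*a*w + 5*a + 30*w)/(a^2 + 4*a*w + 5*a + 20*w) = (a + 6*w)/(a + 4*w)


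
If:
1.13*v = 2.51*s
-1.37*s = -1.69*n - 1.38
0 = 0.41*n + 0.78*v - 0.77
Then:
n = -0.38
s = 0.54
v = 1.19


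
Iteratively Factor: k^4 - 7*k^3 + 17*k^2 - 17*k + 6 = (k - 1)*(k^3 - 6*k^2 + 11*k - 6) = (k - 3)*(k - 1)*(k^2 - 3*k + 2) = (k - 3)*(k - 1)^2*(k - 2)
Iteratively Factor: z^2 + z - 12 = (z + 4)*(z - 3)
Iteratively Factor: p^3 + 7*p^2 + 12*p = (p)*(p^2 + 7*p + 12) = p*(p + 4)*(p + 3)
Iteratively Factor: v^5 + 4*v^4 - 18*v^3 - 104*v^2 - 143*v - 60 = (v + 1)*(v^4 + 3*v^3 - 21*v^2 - 83*v - 60) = (v - 5)*(v + 1)*(v^3 + 8*v^2 + 19*v + 12) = (v - 5)*(v + 1)*(v + 3)*(v^2 + 5*v + 4) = (v - 5)*(v + 1)*(v + 3)*(v + 4)*(v + 1)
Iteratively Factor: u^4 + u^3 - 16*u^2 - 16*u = (u - 4)*(u^3 + 5*u^2 + 4*u) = (u - 4)*(u + 1)*(u^2 + 4*u) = (u - 4)*(u + 1)*(u + 4)*(u)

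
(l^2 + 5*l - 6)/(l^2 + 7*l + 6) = (l - 1)/(l + 1)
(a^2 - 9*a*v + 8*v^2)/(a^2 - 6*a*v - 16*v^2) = (a - v)/(a + 2*v)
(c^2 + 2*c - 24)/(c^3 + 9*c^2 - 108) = (c - 4)/(c^2 + 3*c - 18)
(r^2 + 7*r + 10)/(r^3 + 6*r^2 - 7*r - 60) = (r + 2)/(r^2 + r - 12)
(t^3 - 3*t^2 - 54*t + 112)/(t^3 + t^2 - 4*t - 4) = (t^2 - t - 56)/(t^2 + 3*t + 2)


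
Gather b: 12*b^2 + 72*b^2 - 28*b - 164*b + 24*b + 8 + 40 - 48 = 84*b^2 - 168*b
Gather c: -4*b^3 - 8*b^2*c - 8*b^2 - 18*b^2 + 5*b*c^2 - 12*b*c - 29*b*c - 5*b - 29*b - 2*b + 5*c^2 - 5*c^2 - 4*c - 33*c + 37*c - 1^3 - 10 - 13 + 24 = -4*b^3 - 26*b^2 + 5*b*c^2 - 36*b + c*(-8*b^2 - 41*b)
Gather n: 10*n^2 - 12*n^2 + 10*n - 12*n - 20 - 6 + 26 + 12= -2*n^2 - 2*n + 12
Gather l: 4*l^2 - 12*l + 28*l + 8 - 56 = 4*l^2 + 16*l - 48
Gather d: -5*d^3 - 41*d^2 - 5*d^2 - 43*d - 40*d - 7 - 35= -5*d^3 - 46*d^2 - 83*d - 42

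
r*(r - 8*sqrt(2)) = r^2 - 8*sqrt(2)*r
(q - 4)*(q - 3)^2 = q^3 - 10*q^2 + 33*q - 36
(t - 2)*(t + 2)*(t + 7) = t^3 + 7*t^2 - 4*t - 28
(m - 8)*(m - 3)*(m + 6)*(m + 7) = m^4 + 2*m^3 - 77*m^2 - 150*m + 1008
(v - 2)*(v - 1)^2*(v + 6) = v^4 + 2*v^3 - 19*v^2 + 28*v - 12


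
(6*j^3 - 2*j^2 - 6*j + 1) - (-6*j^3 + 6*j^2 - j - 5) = 12*j^3 - 8*j^2 - 5*j + 6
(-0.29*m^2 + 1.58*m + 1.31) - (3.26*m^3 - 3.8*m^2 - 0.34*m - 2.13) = -3.26*m^3 + 3.51*m^2 + 1.92*m + 3.44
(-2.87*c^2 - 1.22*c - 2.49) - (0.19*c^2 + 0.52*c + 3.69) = -3.06*c^2 - 1.74*c - 6.18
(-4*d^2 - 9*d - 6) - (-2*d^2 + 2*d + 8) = -2*d^2 - 11*d - 14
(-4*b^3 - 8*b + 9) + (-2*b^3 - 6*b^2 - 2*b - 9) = -6*b^3 - 6*b^2 - 10*b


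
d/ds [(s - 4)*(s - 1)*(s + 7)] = 3*s^2 + 4*s - 31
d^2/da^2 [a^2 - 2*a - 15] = 2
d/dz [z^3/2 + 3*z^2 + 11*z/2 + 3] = 3*z^2/2 + 6*z + 11/2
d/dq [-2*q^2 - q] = -4*q - 1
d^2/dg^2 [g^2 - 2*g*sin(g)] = 2*g*sin(g) - 4*cos(g) + 2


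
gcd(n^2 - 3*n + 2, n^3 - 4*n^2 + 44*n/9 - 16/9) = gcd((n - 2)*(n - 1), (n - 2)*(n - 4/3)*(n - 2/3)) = n - 2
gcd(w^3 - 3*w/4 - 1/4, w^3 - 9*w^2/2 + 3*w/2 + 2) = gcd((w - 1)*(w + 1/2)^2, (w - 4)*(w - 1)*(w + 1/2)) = w^2 - w/2 - 1/2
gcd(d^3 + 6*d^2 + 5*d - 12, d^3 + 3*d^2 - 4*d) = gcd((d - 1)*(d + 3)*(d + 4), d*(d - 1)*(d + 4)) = d^2 + 3*d - 4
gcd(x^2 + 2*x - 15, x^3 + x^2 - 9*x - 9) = x - 3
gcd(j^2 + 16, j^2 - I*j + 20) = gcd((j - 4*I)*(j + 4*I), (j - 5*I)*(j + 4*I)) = j + 4*I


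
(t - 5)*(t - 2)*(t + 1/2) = t^3 - 13*t^2/2 + 13*t/2 + 5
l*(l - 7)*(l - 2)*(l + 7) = l^4 - 2*l^3 - 49*l^2 + 98*l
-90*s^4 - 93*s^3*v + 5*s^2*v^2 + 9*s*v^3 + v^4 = (-3*s + v)*(s + v)*(5*s + v)*(6*s + v)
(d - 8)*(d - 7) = d^2 - 15*d + 56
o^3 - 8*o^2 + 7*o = o*(o - 7)*(o - 1)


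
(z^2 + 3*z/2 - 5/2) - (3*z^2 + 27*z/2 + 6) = -2*z^2 - 12*z - 17/2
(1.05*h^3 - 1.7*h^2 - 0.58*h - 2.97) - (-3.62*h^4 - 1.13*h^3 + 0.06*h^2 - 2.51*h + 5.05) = 3.62*h^4 + 2.18*h^3 - 1.76*h^2 + 1.93*h - 8.02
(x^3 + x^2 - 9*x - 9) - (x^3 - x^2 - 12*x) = 2*x^2 + 3*x - 9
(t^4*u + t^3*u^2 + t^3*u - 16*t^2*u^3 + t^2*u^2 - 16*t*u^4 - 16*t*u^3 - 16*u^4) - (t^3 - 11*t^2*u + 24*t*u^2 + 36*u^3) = t^4*u + t^3*u^2 + t^3*u - t^3 - 16*t^2*u^3 + t^2*u^2 + 11*t^2*u - 16*t*u^4 - 16*t*u^3 - 24*t*u^2 - 16*u^4 - 36*u^3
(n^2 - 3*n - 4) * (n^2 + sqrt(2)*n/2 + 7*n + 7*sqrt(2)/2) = n^4 + sqrt(2)*n^3/2 + 4*n^3 - 25*n^2 + 2*sqrt(2)*n^2 - 28*n - 25*sqrt(2)*n/2 - 14*sqrt(2)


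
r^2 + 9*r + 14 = (r + 2)*(r + 7)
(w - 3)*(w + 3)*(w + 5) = w^3 + 5*w^2 - 9*w - 45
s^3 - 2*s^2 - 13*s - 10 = (s - 5)*(s + 1)*(s + 2)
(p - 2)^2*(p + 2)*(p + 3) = p^4 + p^3 - 10*p^2 - 4*p + 24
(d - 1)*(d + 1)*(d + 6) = d^3 + 6*d^2 - d - 6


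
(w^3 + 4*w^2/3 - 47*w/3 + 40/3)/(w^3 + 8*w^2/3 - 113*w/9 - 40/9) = 3*(w - 1)/(3*w + 1)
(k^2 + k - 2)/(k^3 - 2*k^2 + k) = (k + 2)/(k*(k - 1))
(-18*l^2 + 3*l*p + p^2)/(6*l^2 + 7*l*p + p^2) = (-3*l + p)/(l + p)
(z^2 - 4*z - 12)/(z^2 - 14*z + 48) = (z + 2)/(z - 8)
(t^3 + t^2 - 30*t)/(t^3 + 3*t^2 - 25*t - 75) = t*(t + 6)/(t^2 + 8*t + 15)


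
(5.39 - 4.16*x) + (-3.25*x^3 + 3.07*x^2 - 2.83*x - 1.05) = -3.25*x^3 + 3.07*x^2 - 6.99*x + 4.34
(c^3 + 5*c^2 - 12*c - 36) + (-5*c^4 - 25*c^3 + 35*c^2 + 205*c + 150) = -5*c^4 - 24*c^3 + 40*c^2 + 193*c + 114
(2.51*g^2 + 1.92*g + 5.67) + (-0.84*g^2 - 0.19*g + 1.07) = 1.67*g^2 + 1.73*g + 6.74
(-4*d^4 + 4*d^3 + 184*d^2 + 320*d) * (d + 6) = -4*d^5 - 20*d^4 + 208*d^3 + 1424*d^2 + 1920*d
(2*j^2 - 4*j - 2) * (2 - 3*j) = -6*j^3 + 16*j^2 - 2*j - 4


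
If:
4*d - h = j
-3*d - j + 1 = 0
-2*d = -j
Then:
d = 1/5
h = 2/5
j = 2/5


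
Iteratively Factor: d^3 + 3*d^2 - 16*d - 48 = (d - 4)*(d^2 + 7*d + 12) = (d - 4)*(d + 4)*(d + 3)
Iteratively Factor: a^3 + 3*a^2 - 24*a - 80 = (a + 4)*(a^2 - a - 20) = (a + 4)^2*(a - 5)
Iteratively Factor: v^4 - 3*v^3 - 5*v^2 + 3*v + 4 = (v - 4)*(v^3 + v^2 - v - 1) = (v - 4)*(v - 1)*(v^2 + 2*v + 1) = (v - 4)*(v - 1)*(v + 1)*(v + 1)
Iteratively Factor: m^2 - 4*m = (m - 4)*(m)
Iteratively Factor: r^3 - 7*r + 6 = (r - 1)*(r^2 + r - 6) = (r - 1)*(r + 3)*(r - 2)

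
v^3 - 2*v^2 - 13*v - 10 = (v - 5)*(v + 1)*(v + 2)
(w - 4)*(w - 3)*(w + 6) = w^3 - w^2 - 30*w + 72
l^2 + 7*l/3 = l*(l + 7/3)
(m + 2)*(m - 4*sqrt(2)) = m^2 - 4*sqrt(2)*m + 2*m - 8*sqrt(2)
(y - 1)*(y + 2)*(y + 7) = y^3 + 8*y^2 + 5*y - 14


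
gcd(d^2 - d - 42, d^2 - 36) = d + 6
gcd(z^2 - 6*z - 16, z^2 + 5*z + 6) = z + 2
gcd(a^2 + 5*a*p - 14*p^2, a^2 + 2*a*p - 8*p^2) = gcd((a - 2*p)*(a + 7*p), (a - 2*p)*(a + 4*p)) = -a + 2*p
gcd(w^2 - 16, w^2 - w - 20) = w + 4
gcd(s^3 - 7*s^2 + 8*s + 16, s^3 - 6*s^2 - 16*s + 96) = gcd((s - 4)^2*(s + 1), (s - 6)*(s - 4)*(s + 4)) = s - 4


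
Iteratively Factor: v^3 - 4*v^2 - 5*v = (v + 1)*(v^2 - 5*v) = (v - 5)*(v + 1)*(v)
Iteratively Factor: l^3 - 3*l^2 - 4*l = (l - 4)*(l^2 + l) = (l - 4)*(l + 1)*(l)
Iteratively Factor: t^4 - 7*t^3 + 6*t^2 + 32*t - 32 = (t - 4)*(t^3 - 3*t^2 - 6*t + 8) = (t - 4)^2*(t^2 + t - 2) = (t - 4)^2*(t + 2)*(t - 1)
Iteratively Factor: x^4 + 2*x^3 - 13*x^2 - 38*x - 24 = (x + 1)*(x^3 + x^2 - 14*x - 24) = (x + 1)*(x + 2)*(x^2 - x - 12) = (x + 1)*(x + 2)*(x + 3)*(x - 4)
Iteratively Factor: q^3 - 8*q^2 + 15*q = (q - 5)*(q^2 - 3*q) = q*(q - 5)*(q - 3)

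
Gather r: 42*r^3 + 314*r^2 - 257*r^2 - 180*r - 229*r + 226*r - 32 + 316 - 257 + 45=42*r^3 + 57*r^2 - 183*r + 72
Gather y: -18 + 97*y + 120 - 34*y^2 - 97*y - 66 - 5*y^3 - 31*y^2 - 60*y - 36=-5*y^3 - 65*y^2 - 60*y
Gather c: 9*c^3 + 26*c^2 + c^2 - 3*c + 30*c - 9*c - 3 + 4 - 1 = 9*c^3 + 27*c^2 + 18*c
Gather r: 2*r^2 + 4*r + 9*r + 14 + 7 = 2*r^2 + 13*r + 21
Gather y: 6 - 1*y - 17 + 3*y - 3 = 2*y - 14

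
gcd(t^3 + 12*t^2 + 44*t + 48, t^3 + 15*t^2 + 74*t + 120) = t^2 + 10*t + 24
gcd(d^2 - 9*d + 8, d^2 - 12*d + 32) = d - 8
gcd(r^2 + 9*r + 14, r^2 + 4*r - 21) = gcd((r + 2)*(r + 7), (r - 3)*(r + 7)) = r + 7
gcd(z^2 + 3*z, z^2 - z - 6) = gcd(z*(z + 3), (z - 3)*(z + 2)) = 1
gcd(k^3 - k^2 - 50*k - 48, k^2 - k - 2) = k + 1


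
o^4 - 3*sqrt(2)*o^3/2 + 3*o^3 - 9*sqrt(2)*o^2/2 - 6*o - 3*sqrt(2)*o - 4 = (o + 1)*(o + 2)*(o - 2*sqrt(2))*(o + sqrt(2)/2)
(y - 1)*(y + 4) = y^2 + 3*y - 4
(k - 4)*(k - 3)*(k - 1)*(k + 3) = k^4 - 5*k^3 - 5*k^2 + 45*k - 36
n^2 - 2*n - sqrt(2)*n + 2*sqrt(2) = (n - 2)*(n - sqrt(2))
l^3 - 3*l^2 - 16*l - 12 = (l - 6)*(l + 1)*(l + 2)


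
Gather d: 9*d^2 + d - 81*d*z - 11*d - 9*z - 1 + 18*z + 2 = 9*d^2 + d*(-81*z - 10) + 9*z + 1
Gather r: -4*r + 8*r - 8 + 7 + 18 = 4*r + 17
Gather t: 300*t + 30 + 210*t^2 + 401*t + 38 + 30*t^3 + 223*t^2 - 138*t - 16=30*t^3 + 433*t^2 + 563*t + 52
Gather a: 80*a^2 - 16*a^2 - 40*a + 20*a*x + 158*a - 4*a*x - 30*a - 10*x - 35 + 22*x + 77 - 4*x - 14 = 64*a^2 + a*(16*x + 88) + 8*x + 28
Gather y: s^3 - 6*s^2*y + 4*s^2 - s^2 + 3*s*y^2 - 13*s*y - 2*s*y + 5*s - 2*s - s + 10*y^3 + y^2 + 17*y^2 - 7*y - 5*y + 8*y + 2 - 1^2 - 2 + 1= s^3 + 3*s^2 + 2*s + 10*y^3 + y^2*(3*s + 18) + y*(-6*s^2 - 15*s - 4)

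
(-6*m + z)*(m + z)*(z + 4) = -6*m^2*z - 24*m^2 - 5*m*z^2 - 20*m*z + z^3 + 4*z^2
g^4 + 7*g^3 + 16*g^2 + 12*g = g*(g + 2)^2*(g + 3)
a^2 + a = a*(a + 1)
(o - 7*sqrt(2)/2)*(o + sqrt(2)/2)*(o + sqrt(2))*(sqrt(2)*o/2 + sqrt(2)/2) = sqrt(2)*o^4/2 - 2*o^3 + sqrt(2)*o^3/2 - 19*sqrt(2)*o^2/4 - 2*o^2 - 19*sqrt(2)*o/4 - 7*o/2 - 7/2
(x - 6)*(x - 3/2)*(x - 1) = x^3 - 17*x^2/2 + 33*x/2 - 9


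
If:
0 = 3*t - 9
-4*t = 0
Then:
No Solution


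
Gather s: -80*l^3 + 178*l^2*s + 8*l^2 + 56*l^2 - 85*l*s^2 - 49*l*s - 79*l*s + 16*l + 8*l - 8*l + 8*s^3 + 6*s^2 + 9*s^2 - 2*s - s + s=-80*l^3 + 64*l^2 + 16*l + 8*s^3 + s^2*(15 - 85*l) + s*(178*l^2 - 128*l - 2)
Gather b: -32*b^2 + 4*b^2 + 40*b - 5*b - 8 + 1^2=-28*b^2 + 35*b - 7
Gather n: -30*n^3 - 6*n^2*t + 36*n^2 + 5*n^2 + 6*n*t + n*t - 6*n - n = -30*n^3 + n^2*(41 - 6*t) + n*(7*t - 7)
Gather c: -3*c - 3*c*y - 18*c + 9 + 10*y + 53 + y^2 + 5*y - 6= c*(-3*y - 21) + y^2 + 15*y + 56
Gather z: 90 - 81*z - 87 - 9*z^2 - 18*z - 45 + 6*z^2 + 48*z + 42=-3*z^2 - 51*z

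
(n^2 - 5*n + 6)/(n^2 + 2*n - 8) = (n - 3)/(n + 4)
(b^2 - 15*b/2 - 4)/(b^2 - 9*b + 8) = (b + 1/2)/(b - 1)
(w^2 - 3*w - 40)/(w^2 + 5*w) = (w - 8)/w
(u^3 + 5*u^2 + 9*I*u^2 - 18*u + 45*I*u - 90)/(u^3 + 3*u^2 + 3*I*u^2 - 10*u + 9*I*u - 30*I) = (u + 6*I)/(u - 2)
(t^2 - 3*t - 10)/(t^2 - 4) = (t - 5)/(t - 2)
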